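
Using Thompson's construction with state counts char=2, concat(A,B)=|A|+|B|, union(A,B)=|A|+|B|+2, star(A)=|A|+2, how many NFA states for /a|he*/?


Syntax tree has 3 char leaf(s), 1 union(s), 1 star(s)
chars contribute 3×2 = 6; each union adds +2; each star adds +2
Total: 6 + 2 + 2 = 10 states


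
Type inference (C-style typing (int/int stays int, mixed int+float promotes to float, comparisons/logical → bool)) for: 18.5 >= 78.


Operand types: float >= int
Rule: comparison yields bool
Result type: bool


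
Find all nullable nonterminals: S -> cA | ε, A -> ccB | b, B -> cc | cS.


A nonterminal is nullable iff some alternative derives ε (directly, or every symbol in it is nullable)
Nullable: {S}


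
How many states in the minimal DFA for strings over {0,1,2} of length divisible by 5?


Track length mod 5: states 0..4, accept at 0
Minimal DFA: 5 states


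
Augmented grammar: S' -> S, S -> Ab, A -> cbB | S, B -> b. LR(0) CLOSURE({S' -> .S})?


Start: S' -> .S
For each item with dot before a nonterminal B, add B -> .γ for every B-production
Closure: [S' -> .S, S -> .Ab, A -> .cbB, A -> .S]


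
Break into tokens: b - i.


Scan left to right, longest-match per lexeme
Tokens: ID(b), OP(-), ID(i)


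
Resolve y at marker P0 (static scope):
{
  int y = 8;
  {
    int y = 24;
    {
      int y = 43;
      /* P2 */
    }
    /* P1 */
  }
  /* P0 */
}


y declared in the same block as P0
y = 8


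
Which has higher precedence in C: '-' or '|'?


'-' is additive (level 9); '|' is bitwise OR (level 3)
Higher level binds tighter
'-' has higher precedence than '|'


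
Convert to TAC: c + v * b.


Break into single-operator statements:
t1 = v * b
t2 = c + t1


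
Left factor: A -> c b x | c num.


Common prefix: 'c'
Factored: A -> c A', A' -> b x | num


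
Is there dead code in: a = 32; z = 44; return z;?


a is assigned but never read
Dead: 'a = 32'


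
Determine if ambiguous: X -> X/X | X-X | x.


'x/x-x' has two parse trees (no precedence encoded between / and -)
Ambiguous


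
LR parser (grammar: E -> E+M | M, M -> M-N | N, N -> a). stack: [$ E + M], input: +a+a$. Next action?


handle 'E+M' on top; lookahead ∈ FOLLOW(E) = {+, $}
Action: reduce (E -> E+M)


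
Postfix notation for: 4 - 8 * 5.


* has higher precedence, evaluate 8*5 first
Postfix: 4 8 5 * -


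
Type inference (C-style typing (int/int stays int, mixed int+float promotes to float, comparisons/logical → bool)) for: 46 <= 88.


Operand types: int <= int
Rule: comparison yields bool
Result type: bool


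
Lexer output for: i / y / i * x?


Scan left to right, longest-match per lexeme
Tokens: ID(i), OP(/), ID(y), OP(/), ID(i), OP(*), ID(x)


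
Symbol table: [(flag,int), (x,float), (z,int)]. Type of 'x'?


Lookup 'x' → type float


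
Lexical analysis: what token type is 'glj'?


Pattern: letter/underscore followed by alphanumerics, not a keyword
Type: IDENTIFIER


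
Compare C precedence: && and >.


'>' is relational (level 7); '&&' is logical AND (level 2)
Higher level binds tighter
'>' has higher precedence than '&&'


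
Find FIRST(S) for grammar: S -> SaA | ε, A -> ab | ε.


Per alternative of S: FIRST(SaA) = {a}; FIRST(ε) = {ε}
FIRST(S) = {a, ε}


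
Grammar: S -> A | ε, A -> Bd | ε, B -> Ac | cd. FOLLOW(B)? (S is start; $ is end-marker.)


$ ∈ FOLLOW(S). For each A -> αBβ: add FIRST(β)\{ε} to FOLLOW(B); if β nullable, add FOLLOW(A).
FOLLOW(B) = {d}


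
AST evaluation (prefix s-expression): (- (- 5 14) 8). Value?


Evaluate inner: (- 5 14) = -9
Evaluate root: (- -9 8) = -17
Result: -17


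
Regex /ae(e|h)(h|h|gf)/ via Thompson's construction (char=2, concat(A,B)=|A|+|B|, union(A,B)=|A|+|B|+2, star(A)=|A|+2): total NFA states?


Syntax tree has 8 char leaf(s), 3 union(s), 0 star(s)
chars contribute 8×2 = 16; each union adds +2; each star adds +2
Total: 16 + 6 + 0 = 22 states


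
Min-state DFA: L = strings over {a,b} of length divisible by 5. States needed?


Track length mod 5: states 0..4, accept at 0
Minimal DFA: 5 states


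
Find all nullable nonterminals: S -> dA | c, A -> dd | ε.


A nonterminal is nullable iff some alternative derives ε (directly, or every symbol in it is nullable)
Nullable: {A}


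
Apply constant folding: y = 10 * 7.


10 * 7 = 70 at compile time
Optimized: y = 70


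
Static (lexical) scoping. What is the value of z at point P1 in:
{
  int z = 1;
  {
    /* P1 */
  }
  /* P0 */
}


P1's block does not declare z; resolves to the enclosing declaration at depth 0
z = 1


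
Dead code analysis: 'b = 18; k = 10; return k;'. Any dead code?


b is assigned but never read
Dead: 'b = 18'


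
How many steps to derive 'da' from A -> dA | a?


Derivation: A => dA => da
Steps: 2


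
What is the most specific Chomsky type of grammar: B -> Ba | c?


Left-linear: every RHS is a terminal or one nonterminal followed by a terminal
Classification: Type 3 (Regular)


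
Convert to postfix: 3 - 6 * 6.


* has higher precedence, evaluate 6*6 first
Postfix: 3 6 6 * -


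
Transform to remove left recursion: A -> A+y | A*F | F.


Left-recursive alternatives: A+y, A*F; non-recursive: F
Introduce A': A -> FA', A' -> +yA' | *FA' | ε


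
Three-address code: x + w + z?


Break into single-operator statements:
t1 = x + w
t2 = t1 + z


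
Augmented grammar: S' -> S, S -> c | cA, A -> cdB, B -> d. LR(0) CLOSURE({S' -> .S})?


Start: S' -> .S
For each item with dot before a nonterminal B, add B -> .γ for every B-production
Closure: [S' -> .S, S -> .c, S -> .cA]


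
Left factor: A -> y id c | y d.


Common prefix: 'y'
Factored: A -> y A', A' -> id c | d


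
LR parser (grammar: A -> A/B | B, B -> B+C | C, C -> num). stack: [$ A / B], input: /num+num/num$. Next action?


handle 'A/B' on top; lookahead ∈ FOLLOW(A) = {/, $}
Action: reduce (A -> A/B)


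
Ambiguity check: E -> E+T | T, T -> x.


precedence layered via separate nonterminal T: deterministic
Unambiguous


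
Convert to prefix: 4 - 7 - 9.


left-to-right (same/higher precedence on left): tree is (- (- 4 7) 9)
Prefix: - - 4 7 9


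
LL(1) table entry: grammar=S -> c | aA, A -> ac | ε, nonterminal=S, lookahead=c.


For [S, c]: 'c' ∈ FIRST(c)
Entry: S -> c


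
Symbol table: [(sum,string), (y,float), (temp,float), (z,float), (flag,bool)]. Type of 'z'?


Lookup 'z' → type float


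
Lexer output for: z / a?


Scan left to right, longest-match per lexeme
Tokens: ID(z), OP(/), ID(a)


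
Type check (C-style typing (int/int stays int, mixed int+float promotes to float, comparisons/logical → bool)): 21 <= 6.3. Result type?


Operand types: int <= float
Rule: comparison yields bool
Result type: bool


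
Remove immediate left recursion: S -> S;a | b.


Left-recursive alternatives: S;a; non-recursive: b
Introduce S': S -> bS', S' -> ;aS' | ε


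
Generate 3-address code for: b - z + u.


Break into single-operator statements:
t1 = b - z
t2 = t1 + u


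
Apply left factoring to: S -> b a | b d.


Common prefix: 'b'
Factored: S -> b S', S' -> a | d


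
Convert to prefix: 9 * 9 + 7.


left-to-right (same/higher precedence on left): tree is (+ (* 9 9) 7)
Prefix: + * 9 9 7


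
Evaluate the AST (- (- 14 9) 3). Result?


Evaluate inner: (- 14 9) = 5
Evaluate root: (- 5 3) = 2
Result: 2


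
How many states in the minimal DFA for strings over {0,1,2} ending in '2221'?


Track the longest suffix of input matching a prefix of '2221': 5 classes (prefixes of length 0..4)
Minimal DFA: 5 states


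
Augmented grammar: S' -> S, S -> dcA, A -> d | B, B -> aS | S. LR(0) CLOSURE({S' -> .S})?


Start: S' -> .S
For each item with dot before a nonterminal B, add B -> .γ for every B-production
Closure: [S' -> .S, S -> .dcA]


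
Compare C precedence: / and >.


'/' is multiplicative (level 10); '>' is relational (level 7)
Higher level binds tighter
'/' has higher precedence than '>'


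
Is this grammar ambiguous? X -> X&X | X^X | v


'v&v^v' has two parse trees (no precedence encoded between & and ^)
Ambiguous


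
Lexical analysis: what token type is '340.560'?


Pattern: digits with a decimal point
Type: FLOAT_LITERAL


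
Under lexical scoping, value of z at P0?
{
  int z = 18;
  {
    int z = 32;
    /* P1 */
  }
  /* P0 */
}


z declared in the same block as P0
z = 18


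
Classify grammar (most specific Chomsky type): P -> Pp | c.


Left-linear: every RHS is a terminal or one nonterminal followed by a terminal
Classification: Type 3 (Regular)


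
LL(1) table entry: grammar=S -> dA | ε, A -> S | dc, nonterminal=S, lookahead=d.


For [S, d]: 'd' ∈ FIRST(dA)
Entry: S -> dA


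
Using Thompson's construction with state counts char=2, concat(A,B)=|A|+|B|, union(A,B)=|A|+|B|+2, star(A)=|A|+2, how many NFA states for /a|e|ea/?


Syntax tree has 4 char leaf(s), 2 union(s), 0 star(s)
chars contribute 4×2 = 8; each union adds +2; each star adds +2
Total: 8 + 4 + 0 = 12 states


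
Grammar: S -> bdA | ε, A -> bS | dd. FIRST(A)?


Per alternative of A: FIRST(bS) = {b}; FIRST(dd) = {d}
FIRST(A) = {b, d}


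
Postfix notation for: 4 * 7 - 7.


Left to right (same or higher precedence on left)
Postfix: 4 7 * 7 -


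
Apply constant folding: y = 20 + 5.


20 + 5 = 25 at compile time
Optimized: y = 25


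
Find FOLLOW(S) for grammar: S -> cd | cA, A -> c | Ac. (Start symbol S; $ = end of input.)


$ ∈ FOLLOW(S). For each A -> αBβ: add FIRST(β)\{ε} to FOLLOW(B); if β nullable, add FOLLOW(A).
FOLLOW(S) = {$}


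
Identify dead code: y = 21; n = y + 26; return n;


y is read by n's definition; n is returned
No dead code


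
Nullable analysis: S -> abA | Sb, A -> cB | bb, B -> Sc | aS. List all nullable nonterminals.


A nonterminal is nullable iff some alternative derives ε (directly, or every symbol in it is nullable)
Nullable: {}


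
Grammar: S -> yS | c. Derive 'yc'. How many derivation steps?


Derivation: S => yS => yc
Steps: 2


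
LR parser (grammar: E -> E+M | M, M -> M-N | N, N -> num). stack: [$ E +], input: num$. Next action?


no handle ('E+' is not any RHS); shift 'num'
Action: shift


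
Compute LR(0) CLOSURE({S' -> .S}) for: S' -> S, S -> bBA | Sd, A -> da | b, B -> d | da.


Start: S' -> .S
For each item with dot before a nonterminal B, add B -> .γ for every B-production
Closure: [S' -> .S, S -> .bBA, S -> .Sd]


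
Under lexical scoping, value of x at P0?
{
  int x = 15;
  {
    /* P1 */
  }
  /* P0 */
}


x declared in the same block as P0
x = 15


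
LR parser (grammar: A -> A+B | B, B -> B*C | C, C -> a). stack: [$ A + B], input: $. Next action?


handle 'A+B' on top; lookahead ∈ FOLLOW(A) = {+, $}
Action: reduce (A -> A+B)


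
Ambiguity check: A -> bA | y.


right-linear, alternatives start with distinct terminals 'b' vs 'y': unique leftmost derivation
Unambiguous


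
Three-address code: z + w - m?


Break into single-operator statements:
t1 = z + w
t2 = t1 - m


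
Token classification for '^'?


Pattern: operator symbol
Type: OPERATOR


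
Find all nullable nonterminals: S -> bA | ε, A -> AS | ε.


A nonterminal is nullable iff some alternative derives ε (directly, or every symbol in it is nullable)
Nullable: {A, S}


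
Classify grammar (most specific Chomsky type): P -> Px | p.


Left-linear: every RHS is a terminal or one nonterminal followed by a terminal
Classification: Type 3 (Regular)


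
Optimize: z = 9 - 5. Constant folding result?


9 - 5 = 4 at compile time
Optimized: z = 4


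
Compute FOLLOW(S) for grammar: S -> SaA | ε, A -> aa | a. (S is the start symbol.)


$ ∈ FOLLOW(S). For each A -> αBβ: add FIRST(β)\{ε} to FOLLOW(B); if β nullable, add FOLLOW(A).
FOLLOW(S) = {$, a}


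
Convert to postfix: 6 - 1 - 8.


Left to right (same or higher precedence on left)
Postfix: 6 1 - 8 -


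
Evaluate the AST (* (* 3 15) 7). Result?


Evaluate inner: (* 3 15) = 45
Evaluate root: (* 45 7) = 315
Result: 315


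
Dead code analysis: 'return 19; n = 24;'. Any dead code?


statement follows a return and is unreachable
Dead: 'n = 24'


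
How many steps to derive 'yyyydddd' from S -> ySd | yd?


Derivation: S => ySd => yySdd => yyySddd => yyyydddd
Steps: 4


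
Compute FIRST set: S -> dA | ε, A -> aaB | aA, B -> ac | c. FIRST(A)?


Per alternative of A: FIRST(aaB) = {a}; FIRST(aA) = {a}
FIRST(A) = {a}


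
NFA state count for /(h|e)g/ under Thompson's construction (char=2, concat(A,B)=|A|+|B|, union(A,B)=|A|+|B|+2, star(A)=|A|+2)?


Syntax tree has 3 char leaf(s), 1 union(s), 0 star(s)
chars contribute 3×2 = 6; each union adds +2; each star adds +2
Total: 6 + 2 + 0 = 8 states


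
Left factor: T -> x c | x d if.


Common prefix: 'x'
Factored: T -> x T', T' -> c | d if


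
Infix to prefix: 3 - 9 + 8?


left-to-right (same/higher precedence on left): tree is (+ (- 3 9) 8)
Prefix: + - 3 9 8


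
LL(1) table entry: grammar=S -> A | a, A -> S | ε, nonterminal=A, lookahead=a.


For [A, a]: 'a' ∈ FIRST(S)
Entry: A -> S


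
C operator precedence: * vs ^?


'*' is multiplicative (level 10); '^' is bitwise XOR (level 4)
Higher level binds tighter
'*' has higher precedence than '^'


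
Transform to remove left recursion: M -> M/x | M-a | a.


Left-recursive alternatives: M/x, M-a; non-recursive: a
Introduce M': M -> aM', M' -> /xM' | -aM' | ε


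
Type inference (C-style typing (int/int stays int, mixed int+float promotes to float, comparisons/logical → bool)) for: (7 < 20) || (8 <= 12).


Operand types: bool || bool
Rule: logical operators take bool operands and yield bool
Result type: bool


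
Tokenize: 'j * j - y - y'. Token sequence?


Scan left to right, longest-match per lexeme
Tokens: ID(j), OP(*), ID(j), OP(-), ID(y), OP(-), ID(y)


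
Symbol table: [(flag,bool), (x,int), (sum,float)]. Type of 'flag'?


Lookup 'flag' → type bool


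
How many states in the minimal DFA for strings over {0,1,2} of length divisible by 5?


Track length mod 5: states 0..4, accept at 0
Minimal DFA: 5 states


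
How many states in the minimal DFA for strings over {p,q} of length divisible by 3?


Track length mod 3: states 0..2, accept at 0
Minimal DFA: 3 states


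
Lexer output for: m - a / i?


Scan left to right, longest-match per lexeme
Tokens: ID(m), OP(-), ID(a), OP(/), ID(i)


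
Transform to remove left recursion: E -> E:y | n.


Left-recursive alternatives: E:y; non-recursive: n
Introduce E': E -> nE', E' -> :yE' | ε


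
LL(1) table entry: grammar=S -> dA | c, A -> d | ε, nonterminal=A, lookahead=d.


For [A, d]: 'd' ∈ FIRST(d)
Entry: A -> d


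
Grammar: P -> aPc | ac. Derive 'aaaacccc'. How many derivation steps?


Derivation: P => aPc => aaPcc => aaaPccc => aaaacccc
Steps: 4


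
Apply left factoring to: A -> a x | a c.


Common prefix: 'a'
Factored: A -> a A', A' -> x | c


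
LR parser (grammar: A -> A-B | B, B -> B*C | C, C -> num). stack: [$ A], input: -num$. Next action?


shift '-' to continue A -> A-B
Action: shift


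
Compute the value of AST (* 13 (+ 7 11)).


Evaluate inner: (+ 7 11) = 18
Evaluate root: (* 13 18) = 234
Result: 234


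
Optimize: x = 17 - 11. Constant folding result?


17 - 11 = 6 at compile time
Optimized: x = 6


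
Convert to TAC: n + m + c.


Break into single-operator statements:
t1 = n + m
t2 = t1 + c


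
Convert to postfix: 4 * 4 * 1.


Left to right (same or higher precedence on left)
Postfix: 4 4 * 1 *


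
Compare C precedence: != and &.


'!=' is equality (level 6); '&' is bitwise AND (level 5)
Higher level binds tighter
'!=' has higher precedence than '&'


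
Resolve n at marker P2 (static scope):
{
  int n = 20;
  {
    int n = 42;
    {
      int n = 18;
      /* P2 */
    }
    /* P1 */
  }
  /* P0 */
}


n declared in the same block as P2
n = 18


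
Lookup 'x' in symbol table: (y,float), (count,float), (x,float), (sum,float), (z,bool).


Lookup 'x' → type float


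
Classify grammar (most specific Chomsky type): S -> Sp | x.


Left-linear: every RHS is a terminal or one nonterminal followed by a terminal
Classification: Type 3 (Regular)


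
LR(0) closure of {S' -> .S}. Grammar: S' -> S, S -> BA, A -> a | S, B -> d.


Start: S' -> .S
For each item with dot before a nonterminal B, add B -> .γ for every B-production
Closure: [S' -> .S, S -> .BA, B -> .d]


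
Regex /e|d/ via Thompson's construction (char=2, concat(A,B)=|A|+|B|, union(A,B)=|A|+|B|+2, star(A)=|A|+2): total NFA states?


Syntax tree has 2 char leaf(s), 1 union(s), 0 star(s)
chars contribute 2×2 = 4; each union adds +2; each star adds +2
Total: 4 + 2 + 0 = 6 states


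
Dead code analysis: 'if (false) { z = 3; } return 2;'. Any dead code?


condition is constant false, so the whole block is unreachable
Dead: 'if (false) { z = 3; }'


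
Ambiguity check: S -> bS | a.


right-linear, alternatives start with distinct terminals 'b' vs 'a': unique leftmost derivation
Unambiguous


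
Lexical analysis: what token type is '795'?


Pattern: digits only
Type: INTEGER_LITERAL


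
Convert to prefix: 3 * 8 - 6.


left-to-right (same/higher precedence on left): tree is (- (* 3 8) 6)
Prefix: - * 3 8 6


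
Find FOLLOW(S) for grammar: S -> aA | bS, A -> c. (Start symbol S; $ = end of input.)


$ ∈ FOLLOW(S). For each A -> αBβ: add FIRST(β)\{ε} to FOLLOW(B); if β nullable, add FOLLOW(A).
FOLLOW(S) = {$}


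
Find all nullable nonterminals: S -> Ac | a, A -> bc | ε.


A nonterminal is nullable iff some alternative derives ε (directly, or every symbol in it is nullable)
Nullable: {A}


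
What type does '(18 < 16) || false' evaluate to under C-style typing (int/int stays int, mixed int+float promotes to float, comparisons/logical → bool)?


Operand types: bool || bool
Rule: logical operators take bool operands and yield bool
Result type: bool


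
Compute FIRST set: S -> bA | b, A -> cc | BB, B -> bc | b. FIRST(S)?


Per alternative of S: FIRST(bA) = {b}; FIRST(b) = {b}
FIRST(S) = {b}


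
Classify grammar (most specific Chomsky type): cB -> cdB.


LHS has context (more than one symbol) and |LHS| ≤ |RHS|
Classification: Type 1 (Context-Sensitive)


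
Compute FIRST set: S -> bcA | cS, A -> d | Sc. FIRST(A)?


Per alternative of A: FIRST(d) = {d}; FIRST(Sc) = {b, c}
FIRST(A) = {b, c, d}


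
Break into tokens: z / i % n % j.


Scan left to right, longest-match per lexeme
Tokens: ID(z), OP(/), ID(i), OP(%), ID(n), OP(%), ID(j)


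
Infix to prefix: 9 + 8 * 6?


'*' binds tighter: tree is (+ 9 (* 8 6))
Prefix: + 9 * 8 6


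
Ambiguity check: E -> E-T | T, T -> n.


precedence layered via separate nonterminal T: deterministic
Unambiguous


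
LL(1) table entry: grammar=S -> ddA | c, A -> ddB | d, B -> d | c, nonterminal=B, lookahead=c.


For [B, c]: 'c' ∈ FIRST(c)
Entry: B -> c


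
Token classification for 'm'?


Pattern: letter/underscore followed by alphanumerics, not a keyword
Type: IDENTIFIER


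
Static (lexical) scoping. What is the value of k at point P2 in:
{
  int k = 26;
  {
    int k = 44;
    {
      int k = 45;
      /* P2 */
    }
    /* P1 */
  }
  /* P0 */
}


k declared in the same block as P2
k = 45


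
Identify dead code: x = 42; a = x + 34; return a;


x is read by a's definition; a is returned
No dead code


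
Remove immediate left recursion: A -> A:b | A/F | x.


Left-recursive alternatives: A:b, A/F; non-recursive: x
Introduce A': A -> xA', A' -> :bA' | /FA' | ε


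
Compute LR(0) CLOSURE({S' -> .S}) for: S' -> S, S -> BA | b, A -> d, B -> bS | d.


Start: S' -> .S
For each item with dot before a nonterminal B, add B -> .γ for every B-production
Closure: [S' -> .S, S -> .BA, S -> .b, B -> .bS, B -> .d]


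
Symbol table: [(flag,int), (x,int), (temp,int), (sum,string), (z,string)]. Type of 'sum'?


Lookup 'sum' → type string


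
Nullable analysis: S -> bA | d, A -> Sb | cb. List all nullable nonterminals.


A nonterminal is nullable iff some alternative derives ε (directly, or every symbol in it is nullable)
Nullable: {}


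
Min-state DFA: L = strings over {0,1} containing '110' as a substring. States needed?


KMP-style automaton: 3 progress states + 1 absorbing accept = 4
Minimal DFA: 4 states


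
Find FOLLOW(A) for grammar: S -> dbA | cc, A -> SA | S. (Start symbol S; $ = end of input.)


$ ∈ FOLLOW(S). For each A -> αBβ: add FIRST(β)\{ε} to FOLLOW(B); if β nullable, add FOLLOW(A).
FOLLOW(A) = {$, c, d}


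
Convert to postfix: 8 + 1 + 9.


Left to right (same or higher precedence on left)
Postfix: 8 1 + 9 +


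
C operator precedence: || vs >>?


'>>' is shift (level 8); '||' is logical OR (level 1)
Higher level binds tighter
'>>' has higher precedence than '||'


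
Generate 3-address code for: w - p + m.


Break into single-operator statements:
t1 = w - p
t2 = t1 + m


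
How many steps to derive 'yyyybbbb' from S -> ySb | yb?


Derivation: S => ySb => yySbb => yyySbbb => yyyybbbb
Steps: 4


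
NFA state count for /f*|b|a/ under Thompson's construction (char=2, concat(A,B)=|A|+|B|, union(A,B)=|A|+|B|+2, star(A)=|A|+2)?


Syntax tree has 3 char leaf(s), 2 union(s), 1 star(s)
chars contribute 3×2 = 6; each union adds +2; each star adds +2
Total: 6 + 4 + 2 = 12 states


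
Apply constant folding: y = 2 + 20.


2 + 20 = 22 at compile time
Optimized: y = 22


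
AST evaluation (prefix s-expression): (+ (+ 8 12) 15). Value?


Evaluate inner: (+ 8 12) = 20
Evaluate root: (+ 20 15) = 35
Result: 35


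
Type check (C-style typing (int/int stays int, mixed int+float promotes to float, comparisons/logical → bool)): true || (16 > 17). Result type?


Operand types: bool || bool
Rule: logical operators take bool operands and yield bool
Result type: bool


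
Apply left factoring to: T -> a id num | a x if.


Common prefix: 'a'
Factored: T -> a T', T' -> id num | x if


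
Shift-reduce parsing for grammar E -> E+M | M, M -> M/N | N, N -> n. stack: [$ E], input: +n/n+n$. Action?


shift '+' to continue E -> E+M
Action: shift


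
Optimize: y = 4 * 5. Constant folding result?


4 * 5 = 20 at compile time
Optimized: y = 20


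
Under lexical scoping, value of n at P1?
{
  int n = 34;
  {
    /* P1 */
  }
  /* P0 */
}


P1's block does not declare n; resolves to the enclosing declaration at depth 0
n = 34


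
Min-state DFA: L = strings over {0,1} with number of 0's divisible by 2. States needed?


Track (count of 0) mod 2: states 0..1, accept at 0
Minimal DFA: 2 states


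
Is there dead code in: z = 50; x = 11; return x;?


z is assigned but never read
Dead: 'z = 50'


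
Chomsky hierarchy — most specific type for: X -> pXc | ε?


Single nonterminal LHS, but p^n c^n is not regular
Classification: Type 2 (Context-Free)


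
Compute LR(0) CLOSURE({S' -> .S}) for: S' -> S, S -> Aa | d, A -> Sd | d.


Start: S' -> .S
For each item with dot before a nonterminal B, add B -> .γ for every B-production
Closure: [S' -> .S, S -> .Aa, S -> .d, A -> .Sd, A -> .d]


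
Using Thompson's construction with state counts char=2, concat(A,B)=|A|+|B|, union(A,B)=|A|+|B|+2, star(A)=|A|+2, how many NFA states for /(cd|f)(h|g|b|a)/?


Syntax tree has 7 char leaf(s), 4 union(s), 0 star(s)
chars contribute 7×2 = 14; each union adds +2; each star adds +2
Total: 14 + 8 + 0 = 22 states


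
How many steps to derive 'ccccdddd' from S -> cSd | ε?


Derivation: S => cSd => ccSdd => cccSddd => ccccSdddd => ccccdddd
Steps: 5


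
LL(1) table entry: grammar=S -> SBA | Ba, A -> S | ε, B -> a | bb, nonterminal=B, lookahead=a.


For [B, a]: 'a' ∈ FIRST(a)
Entry: B -> a


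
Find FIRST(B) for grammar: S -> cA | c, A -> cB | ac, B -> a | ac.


Per alternative of B: FIRST(a) = {a}; FIRST(ac) = {a}
FIRST(B) = {a}


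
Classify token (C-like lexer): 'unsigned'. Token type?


Pattern: reserved word
Type: KEYWORD


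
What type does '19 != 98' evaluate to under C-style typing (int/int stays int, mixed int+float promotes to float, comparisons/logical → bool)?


Operand types: int != int
Rule: comparison yields bool
Result type: bool


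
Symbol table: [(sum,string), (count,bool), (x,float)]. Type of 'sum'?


Lookup 'sum' → type string


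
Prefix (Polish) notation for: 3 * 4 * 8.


left-to-right (same/higher precedence on left): tree is (* (* 3 4) 8)
Prefix: * * 3 4 8


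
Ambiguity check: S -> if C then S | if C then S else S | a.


dangling else: 'if C then if C then a else a' parses two ways
Ambiguous


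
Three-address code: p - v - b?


Break into single-operator statements:
t1 = p - v
t2 = t1 - b


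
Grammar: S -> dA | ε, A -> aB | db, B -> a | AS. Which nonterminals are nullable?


A nonterminal is nullable iff some alternative derives ε (directly, or every symbol in it is nullable)
Nullable: {S}


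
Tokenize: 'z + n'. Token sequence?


Scan left to right, longest-match per lexeme
Tokens: ID(z), OP(+), ID(n)


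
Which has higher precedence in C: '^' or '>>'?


'>>' is shift (level 8); '^' is bitwise XOR (level 4)
Higher level binds tighter
'>>' has higher precedence than '^'


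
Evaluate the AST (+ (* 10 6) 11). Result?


Evaluate inner: (* 10 6) = 60
Evaluate root: (+ 60 11) = 71
Result: 71


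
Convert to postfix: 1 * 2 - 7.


Left to right (same or higher precedence on left)
Postfix: 1 2 * 7 -


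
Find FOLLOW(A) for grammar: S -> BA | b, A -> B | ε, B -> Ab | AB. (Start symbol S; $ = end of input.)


$ ∈ FOLLOW(S). For each A -> αBβ: add FIRST(β)\{ε} to FOLLOW(B); if β nullable, add FOLLOW(A).
FOLLOW(A) = {$, b}


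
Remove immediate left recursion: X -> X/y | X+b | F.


Left-recursive alternatives: X/y, X+b; non-recursive: F
Introduce X': X -> FX', X' -> /yX' | +bX' | ε


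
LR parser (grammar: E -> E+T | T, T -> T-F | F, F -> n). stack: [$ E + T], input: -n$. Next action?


'-' can extend T; shift to build T -> T-F
Action: shift


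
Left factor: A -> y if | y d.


Common prefix: 'y'
Factored: A -> y A', A' -> if | d


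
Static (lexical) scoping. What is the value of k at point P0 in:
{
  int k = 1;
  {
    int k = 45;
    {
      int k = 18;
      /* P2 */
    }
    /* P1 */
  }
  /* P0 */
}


k declared in the same block as P0
k = 1


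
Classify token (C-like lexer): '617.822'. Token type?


Pattern: digits with a decimal point
Type: FLOAT_LITERAL


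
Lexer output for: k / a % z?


Scan left to right, longest-match per lexeme
Tokens: ID(k), OP(/), ID(a), OP(%), ID(z)


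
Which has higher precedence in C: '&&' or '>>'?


'>>' is shift (level 8); '&&' is logical AND (level 2)
Higher level binds tighter
'>>' has higher precedence than '&&'


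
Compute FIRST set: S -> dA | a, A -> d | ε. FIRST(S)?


Per alternative of S: FIRST(dA) = {d}; FIRST(a) = {a}
FIRST(S) = {a, d}


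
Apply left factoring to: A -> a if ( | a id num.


Common prefix: 'a'
Factored: A -> a A', A' -> if ( | id num


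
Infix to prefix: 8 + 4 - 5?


left-to-right (same/higher precedence on left): tree is (- (+ 8 4) 5)
Prefix: - + 8 4 5


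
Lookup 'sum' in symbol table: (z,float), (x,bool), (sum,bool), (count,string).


Lookup 'sum' → type bool


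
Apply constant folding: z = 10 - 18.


10 - 18 = -8 at compile time
Optimized: z = -8


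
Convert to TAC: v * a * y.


Break into single-operator statements:
t1 = v * a
t2 = t1 * y


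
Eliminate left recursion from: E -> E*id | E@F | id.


Left-recursive alternatives: E*id, E@F; non-recursive: id
Introduce E': E -> idE', E' -> *idE' | @FE' | ε


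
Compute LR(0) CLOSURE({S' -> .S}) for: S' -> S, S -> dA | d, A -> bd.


Start: S' -> .S
For each item with dot before a nonterminal B, add B -> .γ for every B-production
Closure: [S' -> .S, S -> .dA, S -> .d]


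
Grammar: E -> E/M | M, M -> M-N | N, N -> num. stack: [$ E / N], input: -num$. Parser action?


'N' (not preceded by M-) is the handle for M -> N
Action: reduce (M -> N)


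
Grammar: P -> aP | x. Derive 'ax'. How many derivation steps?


Derivation: P => aP => ax
Steps: 2


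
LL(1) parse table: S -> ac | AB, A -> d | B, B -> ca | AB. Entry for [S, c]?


For [S, c]: 'c' ∈ FIRST(AB)
Entry: S -> AB


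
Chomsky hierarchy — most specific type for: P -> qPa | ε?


Single nonterminal LHS, but q^n a^n is not regular
Classification: Type 2 (Context-Free)


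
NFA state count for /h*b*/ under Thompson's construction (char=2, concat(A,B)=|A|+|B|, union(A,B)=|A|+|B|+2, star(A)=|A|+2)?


Syntax tree has 2 char leaf(s), 0 union(s), 2 star(s)
chars contribute 2×2 = 4; each union adds +2; each star adds +2
Total: 4 + 0 + 4 = 8 states


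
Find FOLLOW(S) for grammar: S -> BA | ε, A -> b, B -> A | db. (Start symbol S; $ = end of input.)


$ ∈ FOLLOW(S). For each A -> αBβ: add FIRST(β)\{ε} to FOLLOW(B); if β nullable, add FOLLOW(A).
FOLLOW(S) = {$}


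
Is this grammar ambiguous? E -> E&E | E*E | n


'n&n*n' has two parse trees (no precedence encoded between & and *)
Ambiguous


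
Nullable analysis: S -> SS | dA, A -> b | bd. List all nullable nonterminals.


A nonterminal is nullable iff some alternative derives ε (directly, or every symbol in it is nullable)
Nullable: {}


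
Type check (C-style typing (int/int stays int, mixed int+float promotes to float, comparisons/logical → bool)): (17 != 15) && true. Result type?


Operand types: bool && bool
Rule: logical operators take bool operands and yield bool
Result type: bool


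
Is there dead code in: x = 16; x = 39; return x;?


first assignment to x is overwritten before any read
Dead: 'x = 16'


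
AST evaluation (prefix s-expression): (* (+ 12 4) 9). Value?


Evaluate inner: (+ 12 4) = 16
Evaluate root: (* 16 9) = 144
Result: 144


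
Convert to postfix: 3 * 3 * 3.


Left to right (same or higher precedence on left)
Postfix: 3 3 * 3 *


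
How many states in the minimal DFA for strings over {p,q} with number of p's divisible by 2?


Track (count of p) mod 2: states 0..1, accept at 0
Minimal DFA: 2 states


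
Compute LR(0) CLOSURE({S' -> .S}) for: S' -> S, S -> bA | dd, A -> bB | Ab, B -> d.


Start: S' -> .S
For each item with dot before a nonterminal B, add B -> .γ for every B-production
Closure: [S' -> .S, S -> .bA, S -> .dd]


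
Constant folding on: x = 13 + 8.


13 + 8 = 21 at compile time
Optimized: x = 21


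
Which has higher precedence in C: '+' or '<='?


'+' is additive (level 9); '<=' is relational (level 7)
Higher level binds tighter
'+' has higher precedence than '<='


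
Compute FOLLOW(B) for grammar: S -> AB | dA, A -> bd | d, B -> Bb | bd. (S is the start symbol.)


$ ∈ FOLLOW(S). For each A -> αBβ: add FIRST(β)\{ε} to FOLLOW(B); if β nullable, add FOLLOW(A).
FOLLOW(B) = {$, b}


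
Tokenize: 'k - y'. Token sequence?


Scan left to right, longest-match per lexeme
Tokens: ID(k), OP(-), ID(y)


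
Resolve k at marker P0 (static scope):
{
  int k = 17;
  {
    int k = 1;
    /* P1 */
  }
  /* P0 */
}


k declared in the same block as P0
k = 17


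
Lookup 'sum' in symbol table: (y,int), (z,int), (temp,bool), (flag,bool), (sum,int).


Lookup 'sum' → type int


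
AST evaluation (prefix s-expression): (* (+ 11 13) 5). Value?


Evaluate inner: (+ 11 13) = 24
Evaluate root: (* 24 5) = 120
Result: 120


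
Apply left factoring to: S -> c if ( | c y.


Common prefix: 'c'
Factored: S -> c S', S' -> if ( | y


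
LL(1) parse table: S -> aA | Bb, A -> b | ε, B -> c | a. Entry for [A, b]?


For [A, b]: 'b' ∈ FIRST(b)
Entry: A -> b


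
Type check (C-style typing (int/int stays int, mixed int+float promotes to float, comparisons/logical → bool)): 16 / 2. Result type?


Operand types: int / int
Rule: mixed int/float promotes to float; int/int stays int
Result type: int


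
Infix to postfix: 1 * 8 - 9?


Left to right (same or higher precedence on left)
Postfix: 1 8 * 9 -


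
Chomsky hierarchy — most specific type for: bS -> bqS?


LHS has context (more than one symbol) and |LHS| ≤ |RHS|
Classification: Type 1 (Context-Sensitive)


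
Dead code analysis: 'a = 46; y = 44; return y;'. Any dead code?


a is assigned but never read
Dead: 'a = 46'


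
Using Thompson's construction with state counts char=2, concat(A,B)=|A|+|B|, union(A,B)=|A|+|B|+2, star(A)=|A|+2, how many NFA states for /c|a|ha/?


Syntax tree has 4 char leaf(s), 2 union(s), 0 star(s)
chars contribute 4×2 = 8; each union adds +2; each star adds +2
Total: 8 + 4 + 0 = 12 states


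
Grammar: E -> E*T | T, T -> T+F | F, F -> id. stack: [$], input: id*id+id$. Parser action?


no handle on stack; shift 'id'
Action: shift


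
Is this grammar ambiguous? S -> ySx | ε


balanced y^n…x^n: each string has a unique parse
Unambiguous


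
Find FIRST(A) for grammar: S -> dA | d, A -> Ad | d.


Per alternative of A: FIRST(Ad) = {d}; FIRST(d) = {d}
FIRST(A) = {d}


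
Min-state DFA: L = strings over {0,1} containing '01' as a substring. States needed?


KMP-style automaton: 2 progress states + 1 absorbing accept = 3
Minimal DFA: 3 states


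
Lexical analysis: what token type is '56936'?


Pattern: digits only
Type: INTEGER_LITERAL


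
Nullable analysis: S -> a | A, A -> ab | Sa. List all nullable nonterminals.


A nonterminal is nullable iff some alternative derives ε (directly, or every symbol in it is nullable)
Nullable: {}


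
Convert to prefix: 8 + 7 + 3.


left-to-right (same/higher precedence on left): tree is (+ (+ 8 7) 3)
Prefix: + + 8 7 3


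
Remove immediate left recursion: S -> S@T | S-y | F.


Left-recursive alternatives: S@T, S-y; non-recursive: F
Introduce S': S -> FS', S' -> @TS' | -yS' | ε


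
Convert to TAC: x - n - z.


Break into single-operator statements:
t1 = x - n
t2 = t1 - z


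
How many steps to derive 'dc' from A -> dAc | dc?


Derivation: A => dc
Steps: 1


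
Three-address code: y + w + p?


Break into single-operator statements:
t1 = y + w
t2 = t1 + p


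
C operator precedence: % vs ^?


'%' is multiplicative (level 10); '^' is bitwise XOR (level 4)
Higher level binds tighter
'%' has higher precedence than '^'


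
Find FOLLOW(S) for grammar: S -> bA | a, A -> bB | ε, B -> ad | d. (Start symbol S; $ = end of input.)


$ ∈ FOLLOW(S). For each A -> αBβ: add FIRST(β)\{ε} to FOLLOW(B); if β nullable, add FOLLOW(A).
FOLLOW(S) = {$}


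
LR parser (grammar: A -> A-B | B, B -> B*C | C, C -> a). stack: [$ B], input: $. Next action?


lookahead ∉ {*} so B won't extend; reduce A -> B
Action: reduce (A -> B)


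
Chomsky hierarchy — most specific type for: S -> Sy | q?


Left-linear: every RHS is a terminal or one nonterminal followed by a terminal
Classification: Type 3 (Regular)


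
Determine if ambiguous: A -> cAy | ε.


balanced c^n…y^n: each string has a unique parse
Unambiguous


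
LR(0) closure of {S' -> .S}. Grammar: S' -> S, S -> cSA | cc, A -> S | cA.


Start: S' -> .S
For each item with dot before a nonterminal B, add B -> .γ for every B-production
Closure: [S' -> .S, S -> .cSA, S -> .cc]


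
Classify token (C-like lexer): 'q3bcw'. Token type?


Pattern: letter/underscore followed by alphanumerics, not a keyword
Type: IDENTIFIER


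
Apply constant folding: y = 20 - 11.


20 - 11 = 9 at compile time
Optimized: y = 9


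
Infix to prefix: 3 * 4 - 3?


left-to-right (same/higher precedence on left): tree is (- (* 3 4) 3)
Prefix: - * 3 4 3


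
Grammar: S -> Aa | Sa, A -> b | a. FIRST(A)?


Per alternative of A: FIRST(b) = {b}; FIRST(a) = {a}
FIRST(A) = {a, b}


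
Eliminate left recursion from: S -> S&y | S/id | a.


Left-recursive alternatives: S&y, S/id; non-recursive: a
Introduce S': S -> aS', S' -> &yS' | /idS' | ε


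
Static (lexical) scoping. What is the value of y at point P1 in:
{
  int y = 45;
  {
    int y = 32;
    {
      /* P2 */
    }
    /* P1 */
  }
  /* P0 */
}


y declared in the same block as P1
y = 32


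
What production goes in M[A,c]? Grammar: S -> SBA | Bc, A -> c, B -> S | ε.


For [A, c]: 'c' ∈ FIRST(c)
Entry: A -> c


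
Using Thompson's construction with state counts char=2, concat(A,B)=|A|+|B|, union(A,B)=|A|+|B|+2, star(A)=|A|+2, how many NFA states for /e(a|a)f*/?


Syntax tree has 4 char leaf(s), 1 union(s), 1 star(s)
chars contribute 4×2 = 8; each union adds +2; each star adds +2
Total: 8 + 2 + 2 = 12 states


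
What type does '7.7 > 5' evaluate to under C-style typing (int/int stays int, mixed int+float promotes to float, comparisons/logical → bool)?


Operand types: float > int
Rule: comparison yields bool
Result type: bool


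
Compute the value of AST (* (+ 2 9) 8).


Evaluate inner: (+ 2 9) = 11
Evaluate root: (* 11 8) = 88
Result: 88


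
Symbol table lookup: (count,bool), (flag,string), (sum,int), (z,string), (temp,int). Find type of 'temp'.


Lookup 'temp' → type int


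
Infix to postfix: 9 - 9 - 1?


Left to right (same or higher precedence on left)
Postfix: 9 9 - 1 -


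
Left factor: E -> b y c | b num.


Common prefix: 'b'
Factored: E -> b E', E' -> y c | num


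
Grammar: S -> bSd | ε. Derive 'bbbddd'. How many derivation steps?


Derivation: S => bSd => bbSdd => bbbSddd => bbbddd
Steps: 4


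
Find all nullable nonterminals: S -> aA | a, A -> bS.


A nonterminal is nullable iff some alternative derives ε (directly, or every symbol in it is nullable)
Nullable: {}


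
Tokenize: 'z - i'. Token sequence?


Scan left to right, longest-match per lexeme
Tokens: ID(z), OP(-), ID(i)


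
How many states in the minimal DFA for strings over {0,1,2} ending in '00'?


Track the longest suffix of input matching a prefix of '00': 3 classes (prefixes of length 0..2)
Minimal DFA: 3 states


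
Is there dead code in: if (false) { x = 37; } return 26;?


condition is constant false, so the whole block is unreachable
Dead: 'if (false) { x = 37; }'


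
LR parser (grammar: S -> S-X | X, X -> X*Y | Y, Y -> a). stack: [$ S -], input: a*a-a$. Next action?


no handle ('S-' is not any RHS); shift 'a'
Action: shift


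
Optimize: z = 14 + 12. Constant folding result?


14 + 12 = 26 at compile time
Optimized: z = 26


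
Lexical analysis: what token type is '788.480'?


Pattern: digits with a decimal point
Type: FLOAT_LITERAL


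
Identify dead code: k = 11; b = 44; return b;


k is assigned but never read
Dead: 'k = 11'


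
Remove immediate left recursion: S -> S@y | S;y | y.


Left-recursive alternatives: S@y, S;y; non-recursive: y
Introduce S': S -> yS', S' -> @yS' | ;yS' | ε


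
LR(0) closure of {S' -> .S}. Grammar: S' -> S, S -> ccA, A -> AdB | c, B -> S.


Start: S' -> .S
For each item with dot before a nonterminal B, add B -> .γ for every B-production
Closure: [S' -> .S, S -> .ccA]
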